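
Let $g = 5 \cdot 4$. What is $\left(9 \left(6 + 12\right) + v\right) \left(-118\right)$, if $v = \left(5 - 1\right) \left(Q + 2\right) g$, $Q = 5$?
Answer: $-85196$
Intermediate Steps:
$g = 20$
$v = 560$ ($v = \left(5 - 1\right) \left(5 + 2\right) 20 = 4 \cdot 7 \cdot 20 = 28 \cdot 20 = 560$)
$\left(9 \left(6 + 12\right) + v\right) \left(-118\right) = \left(9 \left(6 + 12\right) + 560\right) \left(-118\right) = \left(9 \cdot 18 + 560\right) \left(-118\right) = \left(162 + 560\right) \left(-118\right) = 722 \left(-118\right) = -85196$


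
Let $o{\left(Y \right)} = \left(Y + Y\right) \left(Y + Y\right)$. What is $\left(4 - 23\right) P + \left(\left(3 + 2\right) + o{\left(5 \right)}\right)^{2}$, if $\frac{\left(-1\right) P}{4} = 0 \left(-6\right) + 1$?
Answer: $11101$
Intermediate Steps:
$o{\left(Y \right)} = 4 Y^{2}$ ($o{\left(Y \right)} = 2 Y 2 Y = 4 Y^{2}$)
$P = -4$ ($P = - 4 \left(0 \left(-6\right) + 1\right) = - 4 \left(0 + 1\right) = \left(-4\right) 1 = -4$)
$\left(4 - 23\right) P + \left(\left(3 + 2\right) + o{\left(5 \right)}\right)^{2} = \left(4 - 23\right) \left(-4\right) + \left(\left(3 + 2\right) + 4 \cdot 5^{2}\right)^{2} = \left(-19\right) \left(-4\right) + \left(5 + 4 \cdot 25\right)^{2} = 76 + \left(5 + 100\right)^{2} = 76 + 105^{2} = 76 + 11025 = 11101$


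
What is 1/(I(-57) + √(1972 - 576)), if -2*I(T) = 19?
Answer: 38/5223 + 8*√349/5223 ≈ 0.035890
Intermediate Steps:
I(T) = -19/2 (I(T) = -½*19 = -19/2)
1/(I(-57) + √(1972 - 576)) = 1/(-19/2 + √(1972 - 576)) = 1/(-19/2 + √1396) = 1/(-19/2 + 2*√349)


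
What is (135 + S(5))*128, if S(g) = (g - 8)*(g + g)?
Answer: 13440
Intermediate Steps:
S(g) = 2*g*(-8 + g) (S(g) = (-8 + g)*(2*g) = 2*g*(-8 + g))
(135 + S(5))*128 = (135 + 2*5*(-8 + 5))*128 = (135 + 2*5*(-3))*128 = (135 - 30)*128 = 105*128 = 13440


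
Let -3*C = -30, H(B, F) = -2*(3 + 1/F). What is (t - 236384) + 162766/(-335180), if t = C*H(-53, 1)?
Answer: -39629083143/167590 ≈ -2.3646e+5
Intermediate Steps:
H(B, F) = -6 - 2/F
C = 10 (C = -⅓*(-30) = 10)
t = -80 (t = 10*(-6 - 2/1) = 10*(-6 - 2*1) = 10*(-6 - 2) = 10*(-8) = -80)
(t - 236384) + 162766/(-335180) = (-80 - 236384) + 162766/(-335180) = -236464 + 162766*(-1/335180) = -236464 - 81383/167590 = -39629083143/167590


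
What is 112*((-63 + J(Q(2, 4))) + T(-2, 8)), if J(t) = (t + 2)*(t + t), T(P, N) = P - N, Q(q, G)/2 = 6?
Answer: 29456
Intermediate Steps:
Q(q, G) = 12 (Q(q, G) = 2*6 = 12)
J(t) = 2*t*(2 + t) (J(t) = (2 + t)*(2*t) = 2*t*(2 + t))
112*((-63 + J(Q(2, 4))) + T(-2, 8)) = 112*((-63 + 2*12*(2 + 12)) + (-2 - 1*8)) = 112*((-63 + 2*12*14) + (-2 - 8)) = 112*((-63 + 336) - 10) = 112*(273 - 10) = 112*263 = 29456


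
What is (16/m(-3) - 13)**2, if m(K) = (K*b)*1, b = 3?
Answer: 17689/81 ≈ 218.38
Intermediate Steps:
m(K) = 3*K (m(K) = (K*3)*1 = (3*K)*1 = 3*K)
(16/m(-3) - 13)**2 = (16/((3*(-3))) - 13)**2 = (16/(-9) - 13)**2 = (16*(-1/9) - 13)**2 = (-16/9 - 13)**2 = (-133/9)**2 = 17689/81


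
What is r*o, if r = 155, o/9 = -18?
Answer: -25110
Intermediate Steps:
o = -162 (o = 9*(-18) = -162)
r*o = 155*(-162) = -25110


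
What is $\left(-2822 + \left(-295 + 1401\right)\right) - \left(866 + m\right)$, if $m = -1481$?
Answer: $-1101$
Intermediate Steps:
$\left(-2822 + \left(-295 + 1401\right)\right) - \left(866 + m\right) = \left(-2822 + \left(-295 + 1401\right)\right) - -615 = \left(-2822 + 1106\right) + \left(-866 + 1481\right) = -1716 + 615 = -1101$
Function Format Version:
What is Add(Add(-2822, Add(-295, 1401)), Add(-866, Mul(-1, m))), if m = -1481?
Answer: -1101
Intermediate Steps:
Add(Add(-2822, Add(-295, 1401)), Add(-866, Mul(-1, m))) = Add(Add(-2822, Add(-295, 1401)), Add(-866, Mul(-1, -1481))) = Add(Add(-2822, 1106), Add(-866, 1481)) = Add(-1716, 615) = -1101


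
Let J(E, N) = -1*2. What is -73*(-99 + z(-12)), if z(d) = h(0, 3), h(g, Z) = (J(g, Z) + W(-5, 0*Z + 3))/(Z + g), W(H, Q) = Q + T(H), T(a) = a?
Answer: 21973/3 ≈ 7324.3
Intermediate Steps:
J(E, N) = -2
W(H, Q) = H + Q (W(H, Q) = Q + H = H + Q)
h(g, Z) = -4/(Z + g) (h(g, Z) = (-2 + (-5 + (0*Z + 3)))/(Z + g) = (-2 + (-5 + (0 + 3)))/(Z + g) = (-2 + (-5 + 3))/(Z + g) = (-2 - 2)/(Z + g) = -4/(Z + g))
z(d) = -4/3 (z(d) = -4/(3 + 0) = -4/3)
-73*(-99 + z(-12)) = -73*(-99 - 4/3) = -73*(-301/3) = 21973/3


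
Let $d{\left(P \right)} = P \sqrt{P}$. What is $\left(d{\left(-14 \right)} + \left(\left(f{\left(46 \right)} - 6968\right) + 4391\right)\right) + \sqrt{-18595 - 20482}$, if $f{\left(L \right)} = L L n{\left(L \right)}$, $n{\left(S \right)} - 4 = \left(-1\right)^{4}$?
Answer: $8003 + i \sqrt{39077} - 14 i \sqrt{14} \approx 8003.0 + 145.3 i$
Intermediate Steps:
$n{\left(S \right)} = 5$ ($n{\left(S \right)} = 4 + \left(-1\right)^{4} = 4 + 1 = 5$)
$f{\left(L \right)} = 5 L^{2}$ ($f{\left(L \right)} = L L 5 = L^{2} \cdot 5 = 5 L^{2}$)
$d{\left(P \right)} = P^{\frac{3}{2}}$
$\left(d{\left(-14 \right)} + \left(\left(f{\left(46 \right)} - 6968\right) + 4391\right)\right) + \sqrt{-18595 - 20482} = \left(\left(-14\right)^{\frac{3}{2}} + \left(\left(5 \cdot 46^{2} - 6968\right) + 4391\right)\right) + \sqrt{-18595 - 20482} = \left(- 14 i \sqrt{14} + \left(\left(5 \cdot 2116 - 6968\right) + 4391\right)\right) + \sqrt{-39077} = \left(- 14 i \sqrt{14} + \left(\left(10580 - 6968\right) + 4391\right)\right) + i \sqrt{39077} = \left(- 14 i \sqrt{14} + \left(3612 + 4391\right)\right) + i \sqrt{39077} = \left(- 14 i \sqrt{14} + 8003\right) + i \sqrt{39077} = \left(8003 - 14 i \sqrt{14}\right) + i \sqrt{39077} = 8003 + i \sqrt{39077} - 14 i \sqrt{14}$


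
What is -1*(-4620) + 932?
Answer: 5552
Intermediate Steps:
-1*(-4620) + 932 = 4620 + 932 = 5552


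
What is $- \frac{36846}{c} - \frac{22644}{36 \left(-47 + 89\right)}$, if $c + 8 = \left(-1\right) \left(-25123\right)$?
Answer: $- \frac{17344867}{1054830} \approx -16.443$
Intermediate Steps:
$c = 25115$ ($c = -8 - -25123 = -8 + 25123 = 25115$)
$- \frac{36846}{c} - \frac{22644}{36 \left(-47 + 89\right)} = - \frac{36846}{25115} - \frac{22644}{36 \left(-47 + 89\right)} = \left(-36846\right) \frac{1}{25115} - \frac{22644}{36 \cdot 42} = - \frac{36846}{25115} - \frac{22644}{1512} = - \frac{36846}{25115} - \frac{629}{42} = - \frac{17344867}{1054830}$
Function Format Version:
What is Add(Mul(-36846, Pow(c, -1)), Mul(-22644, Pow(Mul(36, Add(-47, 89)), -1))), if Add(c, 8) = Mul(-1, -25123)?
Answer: Rational(-17344867, 1054830) ≈ -16.443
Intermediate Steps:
c = 25115 (c = Add(-8, Mul(-1, -25123)) = Add(-8, 25123) = 25115)
Add(Mul(-36846, Pow(c, -1)), Mul(-22644, Pow(Mul(36, Add(-47, 89)), -1))) = Add(Mul(-36846, Pow(25115, -1)), Mul(-22644, Pow(Mul(36, Add(-47, 89)), -1))) = Add(Mul(-36846, Rational(1, 25115)), Mul(-22644, Pow(Mul(36, 42), -1))) = Add(Rational(-36846, 25115), Mul(-22644, Pow(1512, -1))) = Add(Rational(-36846, 25115), Mul(-22644, Rational(1, 1512))) = Add(Rational(-36846, 25115), Rational(-629, 42)) = Rational(-17344867, 1054830)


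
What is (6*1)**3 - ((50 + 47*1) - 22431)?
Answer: 22550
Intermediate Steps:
(6*1)**3 - ((50 + 47*1) - 22431) = 6**3 - ((50 + 47) - 22431) = 216 - (97 - 22431) = 216 - 1*(-22334) = 216 + 22334 = 22550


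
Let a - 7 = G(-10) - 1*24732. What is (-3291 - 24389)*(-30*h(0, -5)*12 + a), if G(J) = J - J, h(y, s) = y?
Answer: 684388000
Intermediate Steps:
G(J) = 0
a = -24725 (a = 7 + (0 - 1*24732) = 7 + (0 - 24732) = 7 - 24732 = -24725)
(-3291 - 24389)*(-30*h(0, -5)*12 + a) = (-3291 - 24389)*(-30*0*12 - 24725) = -27680*(0*12 - 24725) = -27680*(0 - 24725) = -27680*(-24725) = 684388000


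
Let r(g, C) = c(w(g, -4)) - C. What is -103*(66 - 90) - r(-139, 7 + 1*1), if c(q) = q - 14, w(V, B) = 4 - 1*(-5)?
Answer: 2485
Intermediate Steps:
w(V, B) = 9 (w(V, B) = 4 + 5 = 9)
c(q) = -14 + q
r(g, C) = -5 - C (r(g, C) = (-14 + 9) - C = -5 - C)
-103*(66 - 90) - r(-139, 7 + 1*1) = -103*(66 - 90) - (-5 - (7 + 1*1)) = -103*(-24) - (-5 - (7 + 1)) = 2472 - (-5 - 1*8) = 2472 - (-5 - 8) = 2472 - 1*(-13) = 2472 + 13 = 2485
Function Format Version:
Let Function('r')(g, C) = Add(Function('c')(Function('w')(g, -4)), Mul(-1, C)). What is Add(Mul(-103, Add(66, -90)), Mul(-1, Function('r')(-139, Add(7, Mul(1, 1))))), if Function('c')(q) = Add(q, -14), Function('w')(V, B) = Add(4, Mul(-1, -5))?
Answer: 2485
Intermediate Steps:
Function('w')(V, B) = 9 (Function('w')(V, B) = Add(4, 5) = 9)
Function('c')(q) = Add(-14, q)
Function('r')(g, C) = Add(-5, Mul(-1, C)) (Function('r')(g, C) = Add(Add(-14, 9), Mul(-1, C)) = Add(-5, Mul(-1, C)))
Add(Mul(-103, Add(66, -90)), Mul(-1, Function('r')(-139, Add(7, Mul(1, 1))))) = Add(Mul(-103, Add(66, -90)), Mul(-1, Add(-5, Mul(-1, Add(7, Mul(1, 1)))))) = Add(Mul(-103, -24), Mul(-1, Add(-5, Mul(-1, Add(7, 1))))) = Add(2472, Mul(-1, Add(-5, Mul(-1, 8)))) = Add(2472, Mul(-1, Add(-5, -8))) = Add(2472, Mul(-1, -13)) = Add(2472, 13) = 2485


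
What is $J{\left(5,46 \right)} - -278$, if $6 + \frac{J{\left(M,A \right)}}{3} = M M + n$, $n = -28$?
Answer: $251$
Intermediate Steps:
$J{\left(M,A \right)} = -102 + 3 M^{2}$ ($J{\left(M,A \right)} = -18 + 3 \left(M M - 28\right) = -18 + 3 \left(M^{2} - 28\right) = -18 + 3 \left(-28 + M^{2}\right) = -18 + \left(-84 + 3 M^{2}\right) = -102 + 3 M^{2}$)
$J{\left(5,46 \right)} - -278 = \left(-102 + 3 \cdot 5^{2}\right) - -278 = \left(-102 + 3 \cdot 25\right) + 278 = \left(-102 + 75\right) + 278 = -27 + 278 = 251$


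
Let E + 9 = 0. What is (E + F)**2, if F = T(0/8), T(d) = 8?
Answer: 1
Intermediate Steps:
F = 8
E = -9 (E = -9 + 0 = -9)
(E + F)**2 = (-9 + 8)**2 = (-1)**2 = 1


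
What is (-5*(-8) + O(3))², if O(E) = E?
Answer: 1849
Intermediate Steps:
(-5*(-8) + O(3))² = (-5*(-8) + 3)² = (40 + 3)² = 43² = 1849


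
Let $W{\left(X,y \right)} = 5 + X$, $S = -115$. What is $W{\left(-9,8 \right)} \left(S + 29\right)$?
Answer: $344$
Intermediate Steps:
$W{\left(-9,8 \right)} \left(S + 29\right) = \left(5 - 9\right) \left(-115 + 29\right) = \left(-4\right) \left(-86\right) = 344$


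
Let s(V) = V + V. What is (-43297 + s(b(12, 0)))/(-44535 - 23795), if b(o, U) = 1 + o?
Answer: 43271/68330 ≈ 0.63326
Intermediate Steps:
s(V) = 2*V
(-43297 + s(b(12, 0)))/(-44535 - 23795) = (-43297 + 2*(1 + 12))/(-44535 - 23795) = (-43297 + 2*13)/(-68330) = (-43297 + 26)*(-1/68330) = -43271*(-1/68330) = 43271/68330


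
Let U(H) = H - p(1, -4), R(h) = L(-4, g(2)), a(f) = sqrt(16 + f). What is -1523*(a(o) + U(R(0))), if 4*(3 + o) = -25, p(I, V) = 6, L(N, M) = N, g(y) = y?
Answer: 15230 - 4569*sqrt(3)/2 ≈ 11273.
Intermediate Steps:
o = -37/4 (o = -3 + (1/4)*(-25) = -3 - 25/4 = -37/4 ≈ -9.2500)
R(h) = -4
U(H) = -6 + H (U(H) = H - 1*6 = H - 6 = -6 + H)
-1523*(a(o) + U(R(0))) = -1523*(sqrt(16 - 37/4) + (-6 - 4)) = -1523*(sqrt(27/4) - 10) = -1523*(3*sqrt(3)/2 - 10) = -1523*(-10 + 3*sqrt(3)/2) = 15230 - 4569*sqrt(3)/2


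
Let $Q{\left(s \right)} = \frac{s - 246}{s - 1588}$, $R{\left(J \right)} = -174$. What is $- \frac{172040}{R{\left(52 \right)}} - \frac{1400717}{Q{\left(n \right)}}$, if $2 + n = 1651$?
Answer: $- \frac{119883919}{2001} \approx -59912.0$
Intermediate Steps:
$n = 1649$ ($n = -2 + 1651 = 1649$)
$Q{\left(s \right)} = \frac{-246 + s}{-1588 + s}$
$- \frac{172040}{R{\left(52 \right)}} - \frac{1400717}{Q{\left(n \right)}} = - \frac{172040}{-174} - \frac{1400717}{\frac{1}{-1588 + 1649} \left(-246 + 1649\right)} = \left(-172040\right) \left(- \frac{1}{174}\right) - \frac{1400717}{\frac{1}{61} \cdot 1403} = \frac{86020}{87} - \frac{1400717}{\frac{1}{61} \cdot 1403} = \frac{86020}{87} - \frac{1400717}{23} = - \frac{119883919}{2001}$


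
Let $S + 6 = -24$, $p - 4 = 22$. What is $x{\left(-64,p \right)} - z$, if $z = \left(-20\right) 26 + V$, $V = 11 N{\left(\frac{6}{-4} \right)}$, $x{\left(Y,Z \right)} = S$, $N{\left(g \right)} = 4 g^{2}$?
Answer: $391$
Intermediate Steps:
$p = 26$ ($p = 4 + 22 = 26$)
$S = -30$ ($S = -6 - 24 = -30$)
$x{\left(Y,Z \right)} = -30$
$V = 99$ ($V = 11 \cdot 4 \left(\frac{6}{-4}\right)^{2} = 11 \cdot 4 \left(6 \left(- \frac{1}{4}\right)\right)^{2} = 11 \cdot 4 \left(- \frac{3}{2}\right)^{2} = 11 \cdot 4 \cdot \frac{9}{4} = 11 \cdot 9 = 99$)
$z = -421$ ($z = \left(-20\right) 26 + 99 = -520 + 99 = -421$)
$x{\left(-64,p \right)} - z = -30 - -421 = -30 + 421 = 391$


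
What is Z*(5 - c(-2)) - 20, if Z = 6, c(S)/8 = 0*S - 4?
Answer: 202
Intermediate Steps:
c(S) = -32 (c(S) = 8*(0*S - 4) = 8*(0 - 4) = 8*(-4) = -32)
Z*(5 - c(-2)) - 20 = 6*(5 - 1*(-32)) - 20 = 6*(5 + 32) - 20 = 6*37 - 20 = 222 - 20 = 202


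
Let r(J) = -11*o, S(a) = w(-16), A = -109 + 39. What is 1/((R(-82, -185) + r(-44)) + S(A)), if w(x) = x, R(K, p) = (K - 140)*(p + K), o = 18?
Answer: 1/59060 ≈ 1.6932e-5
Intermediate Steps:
R(K, p) = (-140 + K)*(K + p)
A = -70
S(a) = -16
r(J) = -198 (r(J) = -11*18 = -198)
1/((R(-82, -185) + r(-44)) + S(A)) = 1/((((-82)² - 140*(-82) - 140*(-185) - 82*(-185)) - 198) - 16) = 1/(((6724 + 11480 + 25900 + 15170) - 198) - 16) = 1/((59274 - 198) - 16) = 1/(59076 - 16) = 1/59060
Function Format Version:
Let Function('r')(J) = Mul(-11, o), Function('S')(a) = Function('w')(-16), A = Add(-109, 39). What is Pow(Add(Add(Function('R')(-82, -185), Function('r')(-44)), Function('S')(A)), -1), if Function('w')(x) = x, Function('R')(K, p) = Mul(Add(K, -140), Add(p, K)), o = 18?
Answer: Rational(1, 59060) ≈ 1.6932e-5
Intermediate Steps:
Function('R')(K, p) = Mul(Add(-140, K), Add(K, p))
A = -70
Function('S')(a) = -16
Function('r')(J) = -198 (Function('r')(J) = Mul(-11, 18) = -198)
Pow(Add(Add(Function('R')(-82, -185), Function('r')(-44)), Function('S')(A)), -1) = Pow(Add(Add(Add(Pow(-82, 2), Mul(-140, -82), Mul(-140, -185), Mul(-82, -185)), -198), -16), -1) = Pow(Add(Add(Add(6724, 11480, 25900, 15170), -198), -16), -1) = Pow(Add(Add(59274, -198), -16), -1) = Pow(Add(59076, -16), -1) = Pow(59060, -1) = Rational(1, 59060)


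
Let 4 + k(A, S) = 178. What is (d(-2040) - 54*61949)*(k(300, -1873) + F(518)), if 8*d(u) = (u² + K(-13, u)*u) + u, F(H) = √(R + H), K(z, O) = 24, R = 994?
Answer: -492667254 - 16988526*√42 ≈ -6.0277e+8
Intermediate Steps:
F(H) = √(994 + H)
d(u) = u²/8 + 25*u/8 (d(u) = ((u² + 24*u) + u)/8 = (u² + 25*u)/8 = u²/8 + 25*u/8)
k(A, S) = 174 (k(A, S) = -4 + 178 = 174)
(d(-2040) - 54*61949)*(k(300, -1873) + F(518)) = ((⅛)*(-2040)*(25 - 2040) - 54*61949)*(174 + √(994 + 518)) = ((⅛)*(-2040)*(-2015) - 3345246)*(174 + √1512) = (513825 - 3345246)*(174 + 6*√42) = -2831421*(174 + 6*√42) = -492667254 - 16988526*√42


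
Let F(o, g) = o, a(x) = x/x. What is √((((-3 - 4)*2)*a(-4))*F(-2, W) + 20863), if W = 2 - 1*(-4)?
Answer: √20891 ≈ 144.54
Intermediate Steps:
W = 6 (W = 2 + 4 = 6)
a(x) = 1
√((((-3 - 4)*2)*a(-4))*F(-2, W) + 20863) = √((((-3 - 4)*2)*1)*(-2) + 20863) = √((-7*2*1)*(-2) + 20863) = √(-14*1*(-2) + 20863) = √(-14*(-2) + 20863) = √(28 + 20863) = √20891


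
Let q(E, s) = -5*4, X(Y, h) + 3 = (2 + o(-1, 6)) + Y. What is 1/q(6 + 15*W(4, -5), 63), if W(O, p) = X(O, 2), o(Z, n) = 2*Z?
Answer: -1/20 ≈ -0.050000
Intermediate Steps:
X(Y, h) = -3 + Y (X(Y, h) = -3 + ((2 + 2*(-1)) + Y) = -3 + ((2 - 2) + Y) = -3 + (0 + Y) = -3 + Y)
W(O, p) = -3 + O
q(E, s) = -20
1/q(6 + 15*W(4, -5), 63) = 1/(-20) = -1/20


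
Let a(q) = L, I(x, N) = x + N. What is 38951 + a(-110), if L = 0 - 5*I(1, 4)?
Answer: 38926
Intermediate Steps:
I(x, N) = N + x
L = -25 (L = 0 - 5*(4 + 1) = 0 - 5*5 = 0 - 25 = -25)
a(q) = -25
38951 + a(-110) = 38951 - 25 = 38926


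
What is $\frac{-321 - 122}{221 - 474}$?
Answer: $\frac{443}{253} \approx 1.751$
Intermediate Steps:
$\frac{-321 - 122}{221 - 474} = - \frac{443}{-253} = \left(-443\right) \left(- \frac{1}{253}\right) = \frac{443}{253}$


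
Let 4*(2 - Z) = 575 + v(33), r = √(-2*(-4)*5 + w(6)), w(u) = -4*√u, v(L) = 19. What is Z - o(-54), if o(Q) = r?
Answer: -293/2 - 2*√(10 - √6) ≈ -152.00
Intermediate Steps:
r = √(40 - 4*√6) (r = √(-2*(-4)*5 - 4*√6) = √(8*5 - 4*√6) = √(40 - 4*√6) ≈ 5.4956)
o(Q) = 2*√(10 - √6)
Z = -293/2 (Z = 2 - (575 + 19)/4 = 2 - ¼*594 = 2 - 297/2 = -293/2 ≈ -146.50)
Z - o(-54) = -293/2 - 2*√(10 - √6)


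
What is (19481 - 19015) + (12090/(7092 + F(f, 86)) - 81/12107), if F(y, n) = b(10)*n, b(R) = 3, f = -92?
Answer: 1387115466/2966215 ≈ 467.64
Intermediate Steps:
F(y, n) = 3*n
(19481 - 19015) + (12090/(7092 + F(f, 86)) - 81/12107) = (19481 - 19015) + (12090/(7092 + 3*86) - 81/12107) = 466 + (12090/(7092 + 258) - 81*1/12107) = 466 + (12090/7350 - 81/12107) = 466 + (12090*(1/7350) - 81/12107) = 466 + (403/245 - 81/12107) = 466 + 4859276/2966215 = 1387115466/2966215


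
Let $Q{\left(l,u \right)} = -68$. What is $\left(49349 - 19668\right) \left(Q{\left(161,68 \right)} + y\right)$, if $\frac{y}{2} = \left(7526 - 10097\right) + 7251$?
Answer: $275795852$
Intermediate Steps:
$y = 9360$ ($y = 2 \left(\left(7526 - 10097\right) + 7251\right) = 2 \left(-2571 + 7251\right) = 2 \cdot 4680 = 9360$)
$\left(49349 - 19668\right) \left(Q{\left(161,68 \right)} + y\right) = \left(49349 - 19668\right) \left(-68 + 9360\right) = 29681 \cdot 9292 = 275795852$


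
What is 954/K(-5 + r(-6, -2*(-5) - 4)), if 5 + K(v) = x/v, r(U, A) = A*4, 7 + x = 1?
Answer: -18126/101 ≈ -179.47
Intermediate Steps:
x = -6 (x = -7 + 1 = -6)
r(U, A) = 4*A
K(v) = -5 - 6/v
954/K(-5 + r(-6, -2*(-5) - 4)) = 954/(-5 - 6/(-5 + 4*(-2*(-5) - 4))) = 954/(-5 - 6/(-5 + 4*(10 - 4))) = 954/(-5 - 6/(-5 + 4*6)) = 954/(-5 - 6/(-5 + 24)) = 954/(-5 - 6/19) = 954/(-101/19) = 954*(-19/101) = -18126/101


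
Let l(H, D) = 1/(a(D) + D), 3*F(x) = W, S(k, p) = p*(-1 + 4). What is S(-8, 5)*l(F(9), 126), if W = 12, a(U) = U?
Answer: 5/84 ≈ 0.059524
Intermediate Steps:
S(k, p) = 3*p (S(k, p) = p*3 = 3*p)
F(x) = 4 (F(x) = (1/3)*12 = 4)
l(H, D) = 1/(2*D) (l(H, D) = 1/(D + D) = 1/(2*D))
S(-8, 5)*l(F(9), 126) = (3*5)*((1/2)/126) = 15*((1/2)*(1/126)) = 15*(1/252) = 5/84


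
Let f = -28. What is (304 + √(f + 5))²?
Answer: (304 + I*√23)² ≈ 92393.0 + 2915.9*I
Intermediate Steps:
(304 + √(f + 5))² = (304 + √(-28 + 5))² = (304 + √(-23))² = (304 + I*√23)²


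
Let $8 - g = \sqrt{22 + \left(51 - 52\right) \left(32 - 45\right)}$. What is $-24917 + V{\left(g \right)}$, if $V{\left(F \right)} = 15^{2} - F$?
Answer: $-24700 + \sqrt{35} \approx -24694.0$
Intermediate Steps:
$g = 8 - \sqrt{35}$ ($g = 8 - \sqrt{22 + \left(51 - 52\right) \left(32 - 45\right)} = 8 - \sqrt{22 - -13} = 8 - \sqrt{22 + 13} = 8 - \sqrt{35} \approx 2.0839$)
$V{\left(F \right)} = 225 - F$
$-24917 + V{\left(g \right)} = -24917 + \left(225 - \left(8 - \sqrt{35}\right)\right) = -24917 + \left(217 + \sqrt{35}\right) = -24700 + \sqrt{35}$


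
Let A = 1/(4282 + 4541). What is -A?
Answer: -1/8823 ≈ -0.00011334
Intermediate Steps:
A = 1/8823 ≈ 0.00011334
-A = -1*1/8823 = -1/8823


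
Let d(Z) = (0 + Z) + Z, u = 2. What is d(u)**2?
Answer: 16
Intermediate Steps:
d(Z) = 2*Z (d(Z) = Z + Z = 2*Z)
d(u)**2 = (2*2)**2 = 4**2 = 16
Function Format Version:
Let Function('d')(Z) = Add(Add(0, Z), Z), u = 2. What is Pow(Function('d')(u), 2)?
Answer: 16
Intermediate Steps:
Function('d')(Z) = Mul(2, Z) (Function('d')(Z) = Add(Z, Z) = Mul(2, Z))
Pow(Function('d')(u), 2) = Pow(Mul(2, 2), 2) = Pow(4, 2) = 16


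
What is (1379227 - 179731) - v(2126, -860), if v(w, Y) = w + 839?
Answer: 1196531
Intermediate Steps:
v(w, Y) = 839 + w
(1379227 - 179731) - v(2126, -860) = (1379227 - 179731) - (839 + 2126) = 1199496 - 1*2965 = 1199496 - 2965 = 1196531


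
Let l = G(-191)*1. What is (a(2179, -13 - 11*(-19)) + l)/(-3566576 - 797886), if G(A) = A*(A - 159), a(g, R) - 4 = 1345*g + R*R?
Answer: -3036025/4364462 ≈ -0.69562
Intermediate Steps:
a(g, R) = 4 + R**2 + 1345*g (a(g, R) = 4 + (1345*g + R*R) = 4 + (1345*g + R**2) = 4 + (R**2 + 1345*g) = 4 + R**2 + 1345*g)
G(A) = A*(-159 + A)
l = 66850 (l = -191*(-159 - 191)*1 = -191*(-350)*1 = 66850*1 = 66850)
(a(2179, -13 - 11*(-19)) + l)/(-3566576 - 797886) = ((4 + (-13 - 11*(-19))**2 + 1345*2179) + 66850)/(-3566576 - 797886) = ((4 + (-13 + 209)**2 + 2930755) + 66850)/(-4364462) = ((4 + 196**2 + 2930755) + 66850)*(-1/4364462) = ((4 + 38416 + 2930755) + 66850)*(-1/4364462) = (2969175 + 66850)*(-1/4364462) = 3036025*(-1/4364462) = -3036025/4364462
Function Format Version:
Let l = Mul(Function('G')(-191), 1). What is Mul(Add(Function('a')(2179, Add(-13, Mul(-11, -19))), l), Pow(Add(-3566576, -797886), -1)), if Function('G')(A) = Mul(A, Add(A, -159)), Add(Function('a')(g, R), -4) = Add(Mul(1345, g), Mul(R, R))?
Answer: Rational(-3036025, 4364462) ≈ -0.69562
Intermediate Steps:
Function('a')(g, R) = Add(4, Pow(R, 2), Mul(1345, g)) (Function('a')(g, R) = Add(4, Add(Mul(1345, g), Mul(R, R))) = Add(4, Add(Mul(1345, g), Pow(R, 2))) = Add(4, Add(Pow(R, 2), Mul(1345, g))) = Add(4, Pow(R, 2), Mul(1345, g)))
Function('G')(A) = Mul(A, Add(-159, A))
l = 66850 (l = Mul(Mul(-191, Add(-159, -191)), 1) = Mul(Mul(-191, -350), 1) = Mul(66850, 1) = 66850)
Mul(Add(Function('a')(2179, Add(-13, Mul(-11, -19))), l), Pow(Add(-3566576, -797886), -1)) = Mul(Add(Add(4, Pow(Add(-13, Mul(-11, -19)), 2), Mul(1345, 2179)), 66850), Pow(Add(-3566576, -797886), -1)) = Mul(Add(Add(4, Pow(Add(-13, 209), 2), 2930755), 66850), Pow(-4364462, -1)) = Mul(Add(Add(4, Pow(196, 2), 2930755), 66850), Rational(-1, 4364462)) = Mul(Add(Add(4, 38416, 2930755), 66850), Rational(-1, 4364462)) = Mul(Add(2969175, 66850), Rational(-1, 4364462)) = Mul(3036025, Rational(-1, 4364462)) = Rational(-3036025, 4364462)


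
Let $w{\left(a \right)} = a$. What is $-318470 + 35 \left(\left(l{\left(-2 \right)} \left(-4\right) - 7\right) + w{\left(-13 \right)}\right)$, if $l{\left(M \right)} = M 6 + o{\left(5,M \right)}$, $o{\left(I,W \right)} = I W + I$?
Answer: $-316790$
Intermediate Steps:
$o{\left(I,W \right)} = I + I W$
$l{\left(M \right)} = 5 + 11 M$ ($l{\left(M \right)} = M 6 + 5 \left(1 + M\right) = 6 M + \left(5 + 5 M\right) = 5 + 11 M$)
$-318470 + 35 \left(\left(l{\left(-2 \right)} \left(-4\right) - 7\right) + w{\left(-13 \right)}\right) = -318470 + 35 \left(\left(\left(5 + 11 \left(-2\right)\right) \left(-4\right) - 7\right) - 13\right) = -318470 + 35 \left(\left(\left(5 - 22\right) \left(-4\right) - 7\right) - 13\right) = -318470 + 35 \left(\left(\left(-17\right) \left(-4\right) - 7\right) - 13\right) = -318470 + 35 \left(\left(68 - 7\right) - 13\right) = -318470 + 35 \left(61 - 13\right) = -318470 + 35 \cdot 48 = -318470 + 1680 = -316790$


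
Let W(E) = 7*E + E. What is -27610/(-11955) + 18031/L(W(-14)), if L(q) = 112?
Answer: 43730585/267792 ≈ 163.30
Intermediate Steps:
W(E) = 8*E
-27610/(-11955) + 18031/L(W(-14)) = -27610/(-11955) + 18031/112 = -27610*(-1/11955) + 18031*(1/112) = 5522/2391 + 18031/112 = 43730585/267792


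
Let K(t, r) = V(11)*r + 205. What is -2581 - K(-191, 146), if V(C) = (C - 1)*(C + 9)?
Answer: -31986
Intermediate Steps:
V(C) = (-1 + C)*(9 + C)
K(t, r) = 205 + 200*r (K(t, r) = (-9 + 11² + 8*11)*r + 205 = (-9 + 121 + 88)*r + 205 = 200*r + 205 = 205 + 200*r)
-2581 - K(-191, 146) = -2581 - (205 + 200*146) = -2581 - (205 + 29200) = -2581 - 1*29405 = -2581 - 29405 = -31986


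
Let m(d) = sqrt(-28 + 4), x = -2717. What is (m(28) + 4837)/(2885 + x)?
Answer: 691/24 + I*sqrt(6)/84 ≈ 28.792 + 0.029161*I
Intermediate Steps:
m(d) = 2*I*sqrt(6) (m(d) = sqrt(-24) = 2*I*sqrt(6))
(m(28) + 4837)/(2885 + x) = (2*I*sqrt(6) + 4837)/(2885 - 2717) = (4837 + 2*I*sqrt(6))/168 = (4837 + 2*I*sqrt(6))*(1/168) = 691/24 + I*sqrt(6)/84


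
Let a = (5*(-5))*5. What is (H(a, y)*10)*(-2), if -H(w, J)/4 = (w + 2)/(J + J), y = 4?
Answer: -1230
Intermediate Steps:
a = -125 (a = -25*5 = -125)
H(w, J) = -2*(2 + w)/J (H(w, J) = -4*(w + 2)/(J + J) = -4*(2 + w)/(2*J) = -4*(2 + w)*1/(2*J) = -2*(2 + w)/J)
(H(a, y)*10)*(-2) = ((2*(-2 - 1*(-125))/4)*10)*(-2) = ((2*(¼)*(-2 + 125))*10)*(-2) = ((2*(¼)*123)*10)*(-2) = ((123/2)*10)*(-2) = 615*(-2) = -1230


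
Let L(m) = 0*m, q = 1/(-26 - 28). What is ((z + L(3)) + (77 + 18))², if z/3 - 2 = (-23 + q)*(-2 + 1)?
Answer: 9369721/324 ≈ 28919.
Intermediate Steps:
q = -1/54 (q = 1/(-54) = -1/54 ≈ -0.018519)
L(m) = 0
z = 1351/18 (z = 6 + 3*((-23 - 1/54)*(-2 + 1)) = 6 + 3*(-1243/54*(-1)) = 6 + 3*(1243/54) = 6 + 1243/18 = 1351/18 ≈ 75.056)
((z + L(3)) + (77 + 18))² = ((1351/18 + 0) + (77 + 18))² = (1351/18 + 95)² = (3061/18)² = 9369721/324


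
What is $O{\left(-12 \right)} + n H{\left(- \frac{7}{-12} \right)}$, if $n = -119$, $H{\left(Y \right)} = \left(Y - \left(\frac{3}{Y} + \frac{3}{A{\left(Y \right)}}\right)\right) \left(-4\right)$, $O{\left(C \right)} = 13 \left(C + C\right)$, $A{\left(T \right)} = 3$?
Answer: $- \frac{8875}{3} \approx -2958.3$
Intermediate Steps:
$O{\left(C \right)} = 26 C$ ($O{\left(C \right)} = 13 \cdot 2 C = 26 C$)
$H{\left(Y \right)} = 4 - 4 Y + \frac{12}{Y}$ ($H{\left(Y \right)} = \left(Y - \left(1 + \frac{3}{Y}\right)\right) \left(-4\right) = \left(-1 + Y - \frac{3}{Y}\right) \left(-4\right) = 4 - 4 Y + \frac{12}{Y}$)
$O{\left(-12 \right)} + n H{\left(- \frac{7}{-12} \right)} = 26 \left(-12\right) - 119 \left(4 - 4 \left(- \frac{7}{-12}\right) + \frac{12}{\left(-7\right) \frac{1}{-12}}\right) = -312 - 119 \left(4 - 4 \left(\left(-7\right) \left(- \frac{1}{12}\right)\right) + \frac{12}{\left(-7\right) \left(- \frac{1}{12}\right)}\right) = -312 - 119 \left(4 - \frac{7}{3} + \frac{12}{\frac{7}{12}}\right) = -312 - 119 \left(4 - \frac{7}{3} + 12 \cdot \frac{12}{7}\right) = -312 - 119 \left(4 - \frac{7}{3} + \frac{144}{7}\right) = -312 - \frac{7939}{3} = - \frac{8875}{3}$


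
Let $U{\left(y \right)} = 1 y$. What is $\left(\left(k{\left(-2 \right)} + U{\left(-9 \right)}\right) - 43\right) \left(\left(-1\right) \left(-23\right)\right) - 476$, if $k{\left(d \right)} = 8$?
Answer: $-1488$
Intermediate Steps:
$U{\left(y \right)} = y$
$\left(\left(k{\left(-2 \right)} + U{\left(-9 \right)}\right) - 43\right) \left(\left(-1\right) \left(-23\right)\right) - 476 = \left(\left(8 - 9\right) - 43\right) \left(\left(-1\right) \left(-23\right)\right) - 476 = \left(-1 - 43\right) 23 - 476 = \left(-44\right) 23 - 476 = -1012 - 476 = -1488$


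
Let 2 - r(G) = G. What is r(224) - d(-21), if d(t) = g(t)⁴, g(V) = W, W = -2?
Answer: -238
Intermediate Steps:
g(V) = -2
r(G) = 2 - G
d(t) = 16 (d(t) = (-2)⁴ = 16)
r(224) - d(-21) = (2 - 1*224) - 1*16 = (2 - 224) - 16 = -222 - 16 = -238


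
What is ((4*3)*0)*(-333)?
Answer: 0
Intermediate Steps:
((4*3)*0)*(-333) = (12*0)*(-333) = 0*(-333) = 0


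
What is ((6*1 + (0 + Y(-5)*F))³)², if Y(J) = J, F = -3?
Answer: 85766121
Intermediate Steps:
((6*1 + (0 + Y(-5)*F))³)² = ((6*1 + (0 - 5*(-3)))³)² = ((6 + (0 + 15))³)² = ((6 + 15)³)² = (21³)² = 9261² = 85766121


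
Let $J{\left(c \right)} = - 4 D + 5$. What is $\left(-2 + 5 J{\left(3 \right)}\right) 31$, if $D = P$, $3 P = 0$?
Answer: $713$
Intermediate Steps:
$P = 0$ ($P = \frac{1}{3} \cdot 0 = 0$)
$D = 0$
$J{\left(c \right)} = 5$ ($J{\left(c \right)} = \left(-4\right) 0 + 5 = 0 + 5 = 5$)
$\left(-2 + 5 J{\left(3 \right)}\right) 31 = \left(-2 + 5 \cdot 5\right) 31 = \left(-2 + 25\right) 31 = 23 \cdot 31 = 713$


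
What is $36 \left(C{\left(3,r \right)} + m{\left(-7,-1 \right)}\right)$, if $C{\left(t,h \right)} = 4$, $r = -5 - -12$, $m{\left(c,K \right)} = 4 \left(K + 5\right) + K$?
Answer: $684$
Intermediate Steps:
$m{\left(c,K \right)} = 20 + 5 K$ ($m{\left(c,K \right)} = 4 \left(5 + K\right) + K = \left(20 + 4 K\right) + K = 20 + 5 K$)
$r = 7$ ($r = -5 + 12 = 7$)
$36 \left(C{\left(3,r \right)} + m{\left(-7,-1 \right)}\right) = 36 \left(4 + \left(20 + 5 \left(-1\right)\right)\right) = 36 \left(4 + \left(20 - 5\right)\right) = 36 \left(4 + 15\right) = 36 \cdot 19 = 684$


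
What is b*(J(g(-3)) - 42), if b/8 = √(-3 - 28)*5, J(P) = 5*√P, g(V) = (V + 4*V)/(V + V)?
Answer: I*√31*(-1680 + 100*√10) ≈ -7593.2*I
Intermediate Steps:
g(V) = 5/2 (g(V) = (5*V)/((2*V)) = (5*V)*(1/(2*V)) = 5/2)
b = 40*I*√31 (b = 8*(√(-3 - 28)*5) = 8*(√(-31)*5) = 8*((I*√31)*5) = 8*(5*I*√31) = 40*I*√31 ≈ 222.71*I)
b*(J(g(-3)) - 42) = (40*I*√31)*(5*√(5/2) - 42) = (40*I*√31)*(5*(√10/2) - 42) = (40*I*√31)*(5*√10/2 - 42) = (40*I*√31)*(-42 + 5*√10/2) = 40*I*√31*(-42 + 5*√10/2)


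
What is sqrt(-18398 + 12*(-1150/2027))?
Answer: I*sqrt(75620368742)/2027 ≈ 135.66*I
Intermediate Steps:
sqrt(-18398 + 12*(-1150/2027)) = sqrt(-18398 - 13800/2027) = sqrt(-37306546/2027) = I*sqrt(75620368742)/2027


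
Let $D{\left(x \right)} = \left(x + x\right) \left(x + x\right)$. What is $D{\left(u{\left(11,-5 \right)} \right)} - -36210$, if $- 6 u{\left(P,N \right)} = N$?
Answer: $\frac{325915}{9} \approx 36213.0$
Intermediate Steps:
$u{\left(P,N \right)} = - \frac{N}{6}$
$D{\left(x \right)} = 4 x^{2}$ ($D{\left(x \right)} = 2 x 2 x = 4 x^{2}$)
$D{\left(u{\left(11,-5 \right)} \right)} - -36210 = 4 \left(\left(- \frac{1}{6}\right) \left(-5\right)\right)^{2} - -36210 = 4 \left(\frac{5}{6}\right)^{2} + 36210 = 4 \cdot \frac{25}{36} + 36210 = \frac{25}{9} + 36210 = \frac{325915}{9}$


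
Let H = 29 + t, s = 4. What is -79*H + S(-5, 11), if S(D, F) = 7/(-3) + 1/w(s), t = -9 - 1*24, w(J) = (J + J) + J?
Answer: 1255/4 ≈ 313.75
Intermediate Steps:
w(J) = 3*J (w(J) = 2*J + J = 3*J)
t = -33 (t = -9 - 24 = -33)
S(D, F) = -9/4 (S(D, F) = 7/(-3) + 1/(3*4) = 7*(-1/3) + 1/12 = -7/3 + 1*(1/12) = -7/3 + 1/12 = -9/4)
H = -4 (H = 29 - 33 = -4)
-79*H + S(-5, 11) = -79*(-4) - 9/4 = 316 - 9/4 = 1255/4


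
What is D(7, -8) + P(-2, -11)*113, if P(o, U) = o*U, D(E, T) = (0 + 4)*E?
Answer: 2514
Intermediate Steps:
D(E, T) = 4*E
P(o, U) = U*o
D(7, -8) + P(-2, -11)*113 = 4*7 - 11*(-2)*113 = 28 + 22*113 = 28 + 2486 = 2514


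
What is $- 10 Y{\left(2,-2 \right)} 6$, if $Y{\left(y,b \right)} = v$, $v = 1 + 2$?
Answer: $-180$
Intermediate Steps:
$v = 3$
$Y{\left(y,b \right)} = 3$
$- 10 Y{\left(2,-2 \right)} 6 = \left(-10\right) 3 \cdot 6 = \left(-30\right) 6 = -180$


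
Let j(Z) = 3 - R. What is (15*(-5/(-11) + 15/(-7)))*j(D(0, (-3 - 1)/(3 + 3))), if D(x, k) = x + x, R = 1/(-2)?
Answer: -975/11 ≈ -88.636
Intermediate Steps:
R = -½ ≈ -0.50000
D(x, k) = 2*x
j(Z) = 7/2 (j(Z) = 3 - 1*(-½) = 3 + ½ = 7/2)
(15*(-5/(-11) + 15/(-7)))*j(D(0, (-3 - 1)/(3 + 3))) = (15*(-5/(-11) + 15/(-7)))*(7/2) = (15*(-5*(-1/11) + 15*(-⅐)))*(7/2) = (15*(5/11 - 15/7))*(7/2) = (15*(-130/77))*(7/2) = -1950/77*7/2 = -975/11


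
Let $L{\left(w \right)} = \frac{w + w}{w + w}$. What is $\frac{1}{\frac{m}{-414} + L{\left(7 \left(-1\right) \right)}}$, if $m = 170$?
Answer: $\frac{207}{122} \approx 1.6967$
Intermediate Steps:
$L{\left(w \right)} = 1$ ($L{\left(w \right)} = \frac{2 w}{2 w} = 2 w \frac{1}{2 w} = 1$)
$\frac{1}{\frac{m}{-414} + L{\left(7 \left(-1\right) \right)}} = \frac{1}{\frac{170}{-414} + 1} = \frac{1}{170 \left(- \frac{1}{414}\right) + 1} = \frac{1}{- \frac{85}{207} + 1} = \frac{1}{\frac{122}{207}} = \frac{207}{122}$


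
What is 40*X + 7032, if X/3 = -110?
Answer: -6168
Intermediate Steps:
X = -330 (X = 3*(-110) = -330)
40*X + 7032 = 40*(-330) + 7032 = -13200 + 7032 = -6168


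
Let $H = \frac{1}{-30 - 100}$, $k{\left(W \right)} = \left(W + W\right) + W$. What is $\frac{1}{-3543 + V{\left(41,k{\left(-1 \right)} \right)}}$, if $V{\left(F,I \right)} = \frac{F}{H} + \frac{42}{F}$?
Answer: $- \frac{41}{363751} \approx -0.00011271$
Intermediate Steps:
$k{\left(W \right)} = 3 W$ ($k{\left(W \right)} = 2 W + W = 3 W$)
$H = - \frac{1}{130}$ ($H = \frac{1}{-130} = - \frac{1}{130} \approx -0.0076923$)
$V{\left(F,I \right)} = - 130 F + \frac{42}{F}$ ($V{\left(F,I \right)} = \frac{F}{- \frac{1}{130}} + \frac{42}{F} = F \left(-130\right) + \frac{42}{F} = - 130 F + \frac{42}{F}$)
$\frac{1}{-3543 + V{\left(41,k{\left(-1 \right)} \right)}} = \frac{1}{-3543 + \left(\left(-130\right) 41 + \frac{42}{41}\right)} = \frac{1}{-3543 + \left(-5330 + 42 \cdot \frac{1}{41}\right)} = \frac{1}{-3543 + \left(-5330 + \frac{42}{41}\right)} = \frac{1}{-3543 - \frac{218488}{41}} = \frac{1}{- \frac{363751}{41}} = - \frac{41}{363751}$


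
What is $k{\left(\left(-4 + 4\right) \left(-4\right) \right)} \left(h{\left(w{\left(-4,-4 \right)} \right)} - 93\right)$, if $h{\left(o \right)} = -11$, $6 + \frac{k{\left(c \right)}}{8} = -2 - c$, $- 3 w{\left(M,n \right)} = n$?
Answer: $6656$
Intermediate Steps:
$w{\left(M,n \right)} = - \frac{n}{3}$
$k{\left(c \right)} = -64 - 8 c$ ($k{\left(c \right)} = -48 + 8 \left(-2 - c\right) = -48 - \left(16 + 8 c\right) = -64 - 8 c$)
$k{\left(\left(-4 + 4\right) \left(-4\right) \right)} \left(h{\left(w{\left(-4,-4 \right)} \right)} - 93\right) = \left(-64 - 8 \left(-4 + 4\right) \left(-4\right)\right) \left(-11 - 93\right) = \left(-64 - 8 \cdot 0 \left(-4\right)\right) \left(-104\right) = \left(-64 - 0\right) \left(-104\right) = \left(-64 + 0\right) \left(-104\right) = \left(-64\right) \left(-104\right) = 6656$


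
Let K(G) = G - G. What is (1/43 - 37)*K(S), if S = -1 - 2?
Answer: 0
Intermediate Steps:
S = -3
K(G) = 0
(1/43 - 37)*K(S) = (1/43 - 37)*0 = -1590/43*0 = 0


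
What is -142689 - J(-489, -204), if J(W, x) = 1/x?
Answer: -29108555/204 ≈ -1.4269e+5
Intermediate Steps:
-142689 - J(-489, -204) = -142689 - 1/(-204) = -142689 - 1*(-1/204) = -142689 + 1/204 = -29108555/204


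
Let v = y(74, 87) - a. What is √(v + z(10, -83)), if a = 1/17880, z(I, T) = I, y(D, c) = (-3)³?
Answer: I*√1358705670/8940 ≈ 4.1231*I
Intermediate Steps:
y(D, c) = -27
a = 1/17880 ≈ 5.5928e-5
v = -482761/17880 (v = -27 - 1*1/17880 = -27 - 1/17880 = -482761/17880 ≈ -27.000)
√(v + z(10, -83)) = √(-482761/17880 + 10) = √(-303961/17880) = I*√1358705670/8940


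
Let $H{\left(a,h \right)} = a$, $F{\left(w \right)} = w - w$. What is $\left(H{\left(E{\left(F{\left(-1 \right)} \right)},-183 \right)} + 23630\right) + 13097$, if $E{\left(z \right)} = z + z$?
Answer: $36727$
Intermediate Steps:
$F{\left(w \right)} = 0$
$E{\left(z \right)} = 2 z$
$\left(H{\left(E{\left(F{\left(-1 \right)} \right)},-183 \right)} + 23630\right) + 13097 = \left(2 \cdot 0 + 23630\right) + 13097 = \left(0 + 23630\right) + 13097 = 23630 + 13097 = 36727$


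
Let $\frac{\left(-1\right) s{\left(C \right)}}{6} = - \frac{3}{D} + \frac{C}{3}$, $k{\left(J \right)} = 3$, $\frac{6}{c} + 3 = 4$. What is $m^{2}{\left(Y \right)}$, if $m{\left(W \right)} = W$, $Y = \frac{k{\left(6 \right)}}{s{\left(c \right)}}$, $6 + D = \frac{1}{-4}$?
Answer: $\frac{625}{15376} \approx 0.040648$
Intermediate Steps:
$D = - \frac{25}{4}$ ($D = -6 + \frac{1}{-4} = -6 - \frac{1}{4} = - \frac{25}{4} \approx -6.25$)
$c = 6$ ($c = \frac{6}{-3 + 4} = \frac{6}{1} = 6 \cdot 1 = 6$)
$s{\left(C \right)} = - \frac{72}{25} - 2 C$ ($s{\left(C \right)} = - 6 \left(- \frac{3}{- \frac{25}{4}} + \frac{C}{3}\right) = - 6 \left(\left(-3\right) \left(- \frac{4}{25}\right) + C \frac{1}{3}\right) = - 6 \left(\frac{12}{25} + \frac{C}{3}\right) = - \frac{72}{25} - 2 C$)
$Y = - \frac{25}{124}$ ($Y = \frac{3}{- \frac{72}{25} - 12} = \frac{3}{- \frac{372}{25}} = 3 \left(- \frac{25}{372}\right) = - \frac{25}{124} \approx -0.20161$)
$m^{2}{\left(Y \right)} = \left(- \frac{25}{124}\right)^{2} = \frac{625}{15376}$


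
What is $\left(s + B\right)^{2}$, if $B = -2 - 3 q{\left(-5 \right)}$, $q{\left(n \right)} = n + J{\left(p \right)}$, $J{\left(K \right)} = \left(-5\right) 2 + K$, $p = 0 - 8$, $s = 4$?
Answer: $5041$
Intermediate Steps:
$p = -8$ ($p = 0 - 8 = -8$)
$J{\left(K \right)} = -10 + K$
$q{\left(n \right)} = -18 + n$ ($q{\left(n \right)} = n - 18 = -18 + n$)
$B = 67$ ($B = -2 - 3 \left(-18 - 5\right) = -2 - -69 = -2 + 69 = 67$)
$\left(s + B\right)^{2} = \left(4 + 67\right)^{2} = 71^{2} = 5041$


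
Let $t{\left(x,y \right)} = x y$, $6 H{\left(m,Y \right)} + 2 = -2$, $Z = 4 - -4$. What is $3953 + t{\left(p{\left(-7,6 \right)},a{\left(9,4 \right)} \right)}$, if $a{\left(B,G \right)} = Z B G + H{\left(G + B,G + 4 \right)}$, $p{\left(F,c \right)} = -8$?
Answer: $\frac{4963}{3} \approx 1654.3$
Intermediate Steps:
$Z = 8$ ($Z = 4 + 4 = 8$)
$H{\left(m,Y \right)} = - \frac{2}{3}$ ($H{\left(m,Y \right)} = - \frac{1}{3} + \frac{1}{6} \left(-2\right) = - \frac{1}{3} - \frac{1}{3} = - \frac{2}{3}$)
$a{\left(B,G \right)} = - \frac{2}{3} + 8 B G$ ($a{\left(B,G \right)} = 8 B G - \frac{2}{3} = - \frac{2}{3} + 8 B G$)
$3953 + t{\left(p{\left(-7,6 \right)},a{\left(9,4 \right)} \right)} = 3953 - 8 \left(- \frac{2}{3} + 8 \cdot 9 \cdot 4\right) = 3953 - 8 \left(- \frac{2}{3} + 288\right) = 3953 - \frac{6896}{3} = \frac{4963}{3}$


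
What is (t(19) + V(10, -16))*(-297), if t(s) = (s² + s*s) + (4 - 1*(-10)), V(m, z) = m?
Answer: -221562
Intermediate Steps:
t(s) = 14 + 2*s² (t(s) = (s² + s²) + (4 + 10) = 2*s² + 14 = 14 + 2*s²)
(t(19) + V(10, -16))*(-297) = ((14 + 2*19²) + 10)*(-297) = ((14 + 2*361) + 10)*(-297) = ((14 + 722) + 10)*(-297) = (736 + 10)*(-297) = 746*(-297) = -221562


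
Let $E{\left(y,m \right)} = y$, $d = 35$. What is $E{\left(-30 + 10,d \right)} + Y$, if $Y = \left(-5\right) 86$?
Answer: $-450$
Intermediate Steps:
$Y = -430$
$E{\left(-30 + 10,d \right)} + Y = \left(-30 + 10\right) - 430 = -20 - 430 = -450$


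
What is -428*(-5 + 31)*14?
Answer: -155792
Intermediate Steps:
-428*(-5 + 31)*14 = -11128*14 = -428*364 = -155792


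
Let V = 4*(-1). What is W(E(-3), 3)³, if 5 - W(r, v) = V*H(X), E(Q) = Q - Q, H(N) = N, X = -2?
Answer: -27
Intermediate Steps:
E(Q) = 0
V = -4
W(r, v) = -3 (W(r, v) = 5 - (-4)*(-2) = 5 - 1*8 = 5 - 8 = -3)
W(E(-3), 3)³ = (-3)³ = -27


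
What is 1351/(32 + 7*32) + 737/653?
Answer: 1070875/167168 ≈ 6.4060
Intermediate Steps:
1351/(32 + 7*32) + 737/653 = 1351/(32 + 224) + 737*(1/653) = 1351/256 + 737/653 = 1070875/167168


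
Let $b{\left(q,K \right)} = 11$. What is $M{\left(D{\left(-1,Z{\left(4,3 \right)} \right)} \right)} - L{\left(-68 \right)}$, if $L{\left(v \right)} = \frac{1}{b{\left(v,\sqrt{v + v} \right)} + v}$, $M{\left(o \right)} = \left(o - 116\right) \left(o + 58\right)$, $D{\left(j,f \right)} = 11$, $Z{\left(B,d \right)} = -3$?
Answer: $- \frac{412964}{57} \approx -7245.0$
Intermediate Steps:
$M{\left(o \right)} = \left(-116 + o\right) \left(58 + o\right)$
$L{\left(v \right)} = \frac{1}{11 + v}$
$M{\left(D{\left(-1,Z{\left(4,3 \right)} \right)} \right)} - L{\left(-68 \right)} = \left(-6728 + 11^{2} - 638\right) - \frac{1}{11 - 68} = \left(-6728 + 121 - 638\right) - \frac{1}{-57} = -7245 - - \frac{1}{57} = -7245 + \frac{1}{57} = - \frac{412964}{57}$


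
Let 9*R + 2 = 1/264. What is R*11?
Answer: -527/216 ≈ -2.4398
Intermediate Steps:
R = -527/2376 (R = -2/9 + (⅑)/264 = -2/9 + (⅑)*(1/264) = -2/9 + 1/2376 = -527/2376 ≈ -0.22180)
R*11 = -527/2376*11 = -527/216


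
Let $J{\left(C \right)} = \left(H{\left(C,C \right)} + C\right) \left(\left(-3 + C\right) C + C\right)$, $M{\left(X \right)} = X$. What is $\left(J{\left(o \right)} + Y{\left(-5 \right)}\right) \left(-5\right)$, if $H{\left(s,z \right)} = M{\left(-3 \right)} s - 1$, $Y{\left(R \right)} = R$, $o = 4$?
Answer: $385$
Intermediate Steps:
$H{\left(s,z \right)} = -1 - 3 s$ ($H{\left(s,z \right)} = - 3 s - 1 = -1 - 3 s$)
$J{\left(C \right)} = \left(-1 - 2 C\right) \left(C + C \left(-3 + C\right)\right)$ ($J{\left(C \right)} = \left(\left(-1 - 3 C\right) + C\right) \left(\left(-3 + C\right) C + C\right) = \left(-1 - 2 C\right) \left(C \left(-3 + C\right) + C\right) = \left(-1 - 2 C\right) \left(C + C \left(-3 + C\right)\right)$)
$\left(J{\left(o \right)} + Y{\left(-5 \right)}\right) \left(-5\right) = \left(4 \left(2 - 2 \cdot 4^{2} + 3 \cdot 4\right) - 5\right) \left(-5\right) = \left(4 \left(2 - 32 + 12\right) - 5\right) \left(-5\right) = \left(4 \left(-18\right) - 5\right) \left(-5\right) = \left(-72 - 5\right) \left(-5\right) = \left(-77\right) \left(-5\right) = 385$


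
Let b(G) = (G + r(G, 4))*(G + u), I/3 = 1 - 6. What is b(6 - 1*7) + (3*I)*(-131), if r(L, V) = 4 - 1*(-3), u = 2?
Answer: 5901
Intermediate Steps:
r(L, V) = 7 (r(L, V) = 4 + 3 = 7)
I = -15 (I = 3*(1 - 6) = 3*(-5) = -15)
b(G) = (2 + G)*(7 + G) (b(G) = (G + 7)*(G + 2) = (7 + G)*(2 + G) = (2 + G)*(7 + G))
b(6 - 1*7) + (3*I)*(-131) = (14 + (6 - 1*7)² + 9*(6 - 1*7)) + (3*(-15))*(-131) = (14 + (6 - 7)² + 9*(6 - 7)) - 45*(-131) = (14 + (-1)² + 9*(-1)) + 5895 = (14 + 1 - 9) + 5895 = 6 + 5895 = 5901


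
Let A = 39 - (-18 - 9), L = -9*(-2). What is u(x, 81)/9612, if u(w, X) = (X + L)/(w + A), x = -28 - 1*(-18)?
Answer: 11/59808 ≈ 0.00018392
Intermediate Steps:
x = -10 (x = -28 + 18 = -10)
L = 18
A = 66 (A = 39 - 1*(-27) = 39 + 27 = 66)
u(w, X) = (18 + X)/(66 + w) (u(w, X) = (X + 18)/(w + 66) = (18 + X)/(66 + w))
u(x, 81)/9612 = ((18 + 81)/(66 - 10))/9612 = (99/56)*(1/9612) = 11/59808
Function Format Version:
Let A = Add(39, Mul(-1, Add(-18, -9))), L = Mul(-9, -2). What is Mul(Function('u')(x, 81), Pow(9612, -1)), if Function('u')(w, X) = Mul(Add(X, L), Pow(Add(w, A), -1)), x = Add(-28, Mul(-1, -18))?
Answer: Rational(11, 59808) ≈ 0.00018392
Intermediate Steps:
x = -10 (x = Add(-28, 18) = -10)
L = 18
A = 66 (A = Add(39, Mul(-1, -27)) = Add(39, 27) = 66)
Function('u')(w, X) = Mul(Pow(Add(66, w), -1), Add(18, X)) (Function('u')(w, X) = Mul(Add(X, 18), Pow(Add(w, 66), -1)) = Mul(Add(18, X), Pow(Add(66, w), -1)) = Mul(Pow(Add(66, w), -1), Add(18, X)))
Mul(Function('u')(x, 81), Pow(9612, -1)) = Mul(Mul(Pow(Add(66, -10), -1), Add(18, 81)), Pow(9612, -1)) = Mul(Mul(Pow(56, -1), 99), Rational(1, 9612)) = Mul(Mul(Rational(1, 56), 99), Rational(1, 9612)) = Mul(Rational(99, 56), Rational(1, 9612)) = Rational(11, 59808)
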